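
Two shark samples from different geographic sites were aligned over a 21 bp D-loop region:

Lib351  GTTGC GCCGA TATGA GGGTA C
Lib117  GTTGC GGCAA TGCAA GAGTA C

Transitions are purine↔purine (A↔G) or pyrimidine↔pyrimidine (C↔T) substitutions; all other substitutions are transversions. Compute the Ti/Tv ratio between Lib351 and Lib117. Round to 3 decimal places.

5.000

The sequences differ at positions 7 (C/G, transversion), 9 (G/A, transition), 12 (A/G, transition), 13 (T/C, transition), 14 (G/A, transition), 17 (G/A, transition).
Of the 6 differences, 5 transitions and 1 transversion, so Ti/Tv = 5/1 = 5.000.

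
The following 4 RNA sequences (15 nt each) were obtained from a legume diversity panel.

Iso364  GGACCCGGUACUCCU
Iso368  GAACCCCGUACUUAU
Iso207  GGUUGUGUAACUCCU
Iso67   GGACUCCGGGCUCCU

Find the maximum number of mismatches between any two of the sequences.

10

Pairwise Hamming distances:
  Iso364 vs Iso368: 4
  Iso364 vs Iso207: 6
  Iso364 vs Iso67: 4
  Iso368 vs Iso207: 10
  Iso368 vs Iso67: 6
  Iso207 vs Iso67: 8
The largest is 10, between Iso368 and Iso207.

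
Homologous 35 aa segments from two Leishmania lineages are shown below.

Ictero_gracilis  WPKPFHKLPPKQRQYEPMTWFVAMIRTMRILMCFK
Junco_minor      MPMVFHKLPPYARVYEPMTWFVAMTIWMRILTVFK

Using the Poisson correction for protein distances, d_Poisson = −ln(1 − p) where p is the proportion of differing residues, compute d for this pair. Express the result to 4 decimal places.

Differing sites — 1:W/M; 3:K/M; 4:P/V; 11:K/Y; 12:Q/A; 14:Q/V; 25:I/T; 26:R/I; 27:T/W; 32:M/T; 33:C/V.
p = 11/35 = 0.314286.
d = −ln(1 − 0.314286) = −ln(0.685714) = 0.3773.

0.3773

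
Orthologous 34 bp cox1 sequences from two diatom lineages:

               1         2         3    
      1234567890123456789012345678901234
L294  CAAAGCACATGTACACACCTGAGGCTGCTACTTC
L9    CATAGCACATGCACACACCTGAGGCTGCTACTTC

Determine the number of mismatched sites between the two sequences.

Differing sites — 3:A/T; 12:T/C.
That gives 2 mismatches out of 34 aligned sites, so the Hamming distance is 2.

2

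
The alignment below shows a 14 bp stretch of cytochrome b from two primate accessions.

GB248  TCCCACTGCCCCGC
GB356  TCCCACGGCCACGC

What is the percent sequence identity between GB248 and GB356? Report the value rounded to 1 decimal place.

85.7%

The sequences differ at positions 7 (T/G), 11 (C/A).
12 of the 14 sites match, so the percent identity is 12/14 × 100 = 85.7%.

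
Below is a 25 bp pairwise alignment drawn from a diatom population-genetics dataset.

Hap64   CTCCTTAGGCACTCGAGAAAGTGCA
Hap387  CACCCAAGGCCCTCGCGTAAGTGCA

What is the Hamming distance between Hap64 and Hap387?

6

Mismatches occur at site 2 (T↔A), site 5 (T↔C), site 6 (T↔A), site 11 (A↔C), site 16 (A↔C), site 18 (A↔T).
That gives 6 mismatches out of 25 aligned sites, so the Hamming distance is 6.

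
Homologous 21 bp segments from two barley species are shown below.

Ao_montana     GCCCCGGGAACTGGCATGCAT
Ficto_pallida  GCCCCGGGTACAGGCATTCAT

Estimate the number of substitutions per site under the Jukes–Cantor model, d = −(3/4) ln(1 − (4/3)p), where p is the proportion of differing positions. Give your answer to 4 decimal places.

The sequences differ at positions 9 (A/T), 12 (T/A), 18 (G/T).
p = 3/21 = 0.142857.
d = −0.75 · ln(1 − (4/3)·0.142857) = −0.75 · ln(0.809524) = −0.75 · (-0.211309) = 0.1585.

0.1585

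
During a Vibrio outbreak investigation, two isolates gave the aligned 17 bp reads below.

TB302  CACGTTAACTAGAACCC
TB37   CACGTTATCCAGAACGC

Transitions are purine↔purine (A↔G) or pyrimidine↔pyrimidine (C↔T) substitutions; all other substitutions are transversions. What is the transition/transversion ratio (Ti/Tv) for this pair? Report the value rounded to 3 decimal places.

The sequences differ at positions 8 (A/T, transversion), 10 (T/C, transition), 16 (C/G, transversion).
Of the 3 differences, 1 transition and 2 transversions, so Ti/Tv = 1/2 = 0.500.

0.500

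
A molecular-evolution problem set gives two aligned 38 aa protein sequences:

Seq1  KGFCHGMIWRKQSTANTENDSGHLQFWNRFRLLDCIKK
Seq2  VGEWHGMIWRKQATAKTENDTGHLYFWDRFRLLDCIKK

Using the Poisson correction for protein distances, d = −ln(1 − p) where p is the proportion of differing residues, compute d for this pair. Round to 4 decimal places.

Differing sites — 1:K/V; 3:F/E; 4:C/W; 13:S/A; 16:N/K; 21:S/T; 25:Q/Y; 28:N/D.
p = 8/38 = 0.210526.
d = −ln(1 − 0.210526) = −ln(0.789474) = 0.2364.

0.2364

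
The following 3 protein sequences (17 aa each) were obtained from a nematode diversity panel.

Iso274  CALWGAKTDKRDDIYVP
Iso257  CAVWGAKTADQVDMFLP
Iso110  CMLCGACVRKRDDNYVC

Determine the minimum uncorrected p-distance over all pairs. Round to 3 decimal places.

0.412

Pairwise Hamming distances:
  Iso274 vs Iso257: 8
  Iso274 vs Iso110: 7
  Iso257 vs Iso110: 13
The smallest is 7 mismatches, between Iso274 and Iso110; p = 7/17 = 0.412.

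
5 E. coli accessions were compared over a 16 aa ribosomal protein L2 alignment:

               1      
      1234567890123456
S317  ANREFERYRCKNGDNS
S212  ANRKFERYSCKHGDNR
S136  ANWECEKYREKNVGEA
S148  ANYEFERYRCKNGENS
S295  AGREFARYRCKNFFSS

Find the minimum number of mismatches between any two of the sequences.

2

Pairwise Hamming distances:
  S317 vs S212: 4
  S317 vs S136: 8
  S317 vs S148: 2
  S317 vs S295: 5
  S212 vs S136: 11
  S212 vs S148: 6
  S212 vs S295: 9
  S136 vs S148: 8
  S136 vs S295: 10
  S148 vs S295: 6
The smallest is 2, between S317 and S148.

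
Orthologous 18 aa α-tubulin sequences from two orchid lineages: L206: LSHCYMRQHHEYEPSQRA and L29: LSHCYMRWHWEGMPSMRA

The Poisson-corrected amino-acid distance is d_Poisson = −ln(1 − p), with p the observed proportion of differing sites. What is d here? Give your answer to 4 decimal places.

Mismatches occur at site 8 (Q/W), site 10 (H/W), site 12 (Y/G), site 13 (E/M), site 16 (Q/M).
p = 5/18 = 0.277778.
d = −ln(1 − 0.277778) = −ln(0.722222) = 0.3254.

0.3254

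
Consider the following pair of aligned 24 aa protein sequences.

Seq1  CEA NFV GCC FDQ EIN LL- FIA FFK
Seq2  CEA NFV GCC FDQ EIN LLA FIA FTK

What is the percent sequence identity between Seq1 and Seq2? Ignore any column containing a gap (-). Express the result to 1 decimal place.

95.7%

Excluding the 1 gap column leaves 23 comparable sites.
Differing sites — 23:F/T.
22 of the 23 comparable sites match, so the percent identity is 22/23 × 100 = 95.7%.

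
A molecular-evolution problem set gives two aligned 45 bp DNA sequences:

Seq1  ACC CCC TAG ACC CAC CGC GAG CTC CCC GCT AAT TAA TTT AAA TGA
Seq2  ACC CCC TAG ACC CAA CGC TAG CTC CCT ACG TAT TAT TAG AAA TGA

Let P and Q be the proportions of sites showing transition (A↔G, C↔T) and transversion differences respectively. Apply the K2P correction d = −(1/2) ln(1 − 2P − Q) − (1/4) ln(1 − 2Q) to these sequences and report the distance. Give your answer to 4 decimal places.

Mismatches occur at site 15 (C↔A, transversion), site 19 (G↔T, transversion), site 27 (C↔T, transition), site 28 (G↔A, transition), site 30 (T↔G, transversion), site 31 (A↔T, transversion), site 36 (A↔T, transversion), site 38 (T↔A, transversion), site 39 (T↔G, transversion).
Of the 9 differences, 2 transitions and 7 transversions over 45 sites: P = 2/45 = 0.044444, Q = 7/45 = 0.155556.
d = −0.5·ln(0.755556) − 0.25·ln(0.688888) = −0.5·(-0.280301) − 0.25·(-0.372677) = 0.2333.

0.2333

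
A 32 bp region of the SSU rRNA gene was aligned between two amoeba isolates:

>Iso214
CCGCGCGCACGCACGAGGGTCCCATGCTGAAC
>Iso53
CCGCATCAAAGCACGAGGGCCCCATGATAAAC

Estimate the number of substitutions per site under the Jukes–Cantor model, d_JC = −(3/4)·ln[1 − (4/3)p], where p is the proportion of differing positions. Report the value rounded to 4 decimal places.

Mismatches occur at site 5 (G→A), site 6 (C→T), site 7 (G→C), site 8 (C→A), site 10 (C→A), site 20 (T→C), site 27 (C→A), site 29 (G→A).
p = 8/32 = 0.250000.
d = −0.75 · ln(1 − (4/3)·0.250000) = −0.75 · ln(0.666667) = −0.75 · (-0.405465) = 0.3041.

0.3041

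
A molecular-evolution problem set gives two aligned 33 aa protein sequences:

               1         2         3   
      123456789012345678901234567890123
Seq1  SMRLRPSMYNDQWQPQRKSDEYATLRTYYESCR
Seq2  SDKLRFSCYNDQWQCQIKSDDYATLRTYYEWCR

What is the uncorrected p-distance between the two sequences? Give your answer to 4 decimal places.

Mismatches occur at site 2 (M/D), site 3 (R/K), site 6 (P/F), site 8 (M/C), site 15 (P/C), site 17 (R/I), site 21 (E/D), site 31 (S/W).
There are 8 differences over 33 sites, so p = 8/33 = 0.2424.

0.2424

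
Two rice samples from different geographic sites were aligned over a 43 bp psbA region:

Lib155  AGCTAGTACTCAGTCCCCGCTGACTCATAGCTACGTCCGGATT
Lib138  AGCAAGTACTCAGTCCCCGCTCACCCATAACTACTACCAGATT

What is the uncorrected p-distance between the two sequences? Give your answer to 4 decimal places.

0.1628

Mismatches occur at site 4 (T↔A), site 22 (G↔C), site 25 (T↔C), site 30 (G↔A), site 35 (G↔T), site 36 (T↔A), site 39 (G↔A).
There are 7 differences over 43 sites, so p = 7/43 = 0.1628.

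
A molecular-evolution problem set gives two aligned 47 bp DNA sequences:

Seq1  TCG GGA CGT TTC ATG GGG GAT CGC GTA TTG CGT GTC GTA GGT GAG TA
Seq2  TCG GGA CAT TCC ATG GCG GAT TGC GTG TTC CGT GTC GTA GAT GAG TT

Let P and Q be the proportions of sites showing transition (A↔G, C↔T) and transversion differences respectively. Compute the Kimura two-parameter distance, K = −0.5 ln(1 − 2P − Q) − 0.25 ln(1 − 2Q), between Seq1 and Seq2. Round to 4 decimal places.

Differing sites — 8:G/A (Ti); 11:T/C (Ti); 17:G/C (Tv); 22:C/T (Ti); 27:A/G (Ti); 30:G/C (Tv); 41:G/A (Ti); 47:A/T (Tv).
Of the 8 differences, 5 transitions and 3 transversions over 47 sites: P = 5/47 = 0.106383, Q = 3/47 = 0.063830.
d = −0.5·ln(0.723404) − 0.25·ln(0.872340) = −0.5·(-0.323787) − 0.25·(-0.136576) = 0.1960.

0.1960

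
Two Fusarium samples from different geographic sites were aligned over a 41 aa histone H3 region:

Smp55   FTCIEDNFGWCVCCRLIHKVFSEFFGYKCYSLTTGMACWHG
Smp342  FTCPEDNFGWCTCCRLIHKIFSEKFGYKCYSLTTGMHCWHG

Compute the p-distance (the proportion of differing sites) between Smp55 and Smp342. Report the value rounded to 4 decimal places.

0.1220

Mismatches occur at site 4 (I↔P), site 12 (V↔T), site 20 (V↔I), site 24 (F↔K), site 37 (A↔H).
There are 5 differences over 41 sites, so p = 5/41 = 0.1220.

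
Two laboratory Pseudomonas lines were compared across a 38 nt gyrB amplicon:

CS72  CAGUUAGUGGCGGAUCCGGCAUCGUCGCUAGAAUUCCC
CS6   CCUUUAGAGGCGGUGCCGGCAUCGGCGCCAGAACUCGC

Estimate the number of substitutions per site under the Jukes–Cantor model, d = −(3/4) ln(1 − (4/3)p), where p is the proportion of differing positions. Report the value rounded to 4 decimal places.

0.2846

Mismatches occur at site 2 (A/C), site 3 (G/U), site 8 (U/A), site 14 (A/U), site 15 (U/G), site 25 (U/G), site 29 (U/C), site 34 (U/C), site 37 (C/G).
p = 9/38 = 0.236842.
d = −0.75 · ln(1 − (4/3)·0.236842) = −0.75 · ln(0.684211) = −0.75 · (-0.379489) = 0.2846.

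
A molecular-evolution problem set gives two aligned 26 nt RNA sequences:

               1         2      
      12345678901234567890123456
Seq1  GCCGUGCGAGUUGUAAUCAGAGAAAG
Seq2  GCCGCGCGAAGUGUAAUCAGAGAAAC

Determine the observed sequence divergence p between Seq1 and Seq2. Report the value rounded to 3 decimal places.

0.154

Mismatches occur at site 5 (U→C), site 10 (G→A), site 11 (U→G), site 26 (G→C).
There are 4 differences over 26 sites, so p = 4/26 = 0.154.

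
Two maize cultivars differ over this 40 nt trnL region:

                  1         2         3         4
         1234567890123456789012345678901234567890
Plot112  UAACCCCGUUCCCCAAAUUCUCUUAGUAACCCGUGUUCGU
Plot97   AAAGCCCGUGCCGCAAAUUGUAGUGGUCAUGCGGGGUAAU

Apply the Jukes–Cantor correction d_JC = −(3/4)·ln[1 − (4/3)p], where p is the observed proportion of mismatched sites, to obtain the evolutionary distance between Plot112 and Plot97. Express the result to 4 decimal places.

0.5199

Differing sites — 1:U/A; 4:C/G; 10:U/G; 13:C/G; 20:C/G; 22:C/A; 23:U/G; 25:A/G; 28:A/C; 30:C/U; 31:C/G; 34:U/G; 36:U/G; 38:C/A; 39:G/A.
p = 15/40 = 0.375000.
d = −0.75 · ln(1 − (4/3)·0.375000) = −0.75 · ln(0.500000) = −0.75 · (-0.693147) = 0.5199.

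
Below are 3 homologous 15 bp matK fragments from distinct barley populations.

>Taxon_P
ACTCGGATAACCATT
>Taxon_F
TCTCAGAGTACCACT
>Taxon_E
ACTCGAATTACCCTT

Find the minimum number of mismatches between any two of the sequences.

Pairwise Hamming distances:
  Taxon_P vs Taxon_F: 5
  Taxon_P vs Taxon_E: 3
  Taxon_F vs Taxon_E: 6
The smallest is 3, between Taxon_P and Taxon_E.

3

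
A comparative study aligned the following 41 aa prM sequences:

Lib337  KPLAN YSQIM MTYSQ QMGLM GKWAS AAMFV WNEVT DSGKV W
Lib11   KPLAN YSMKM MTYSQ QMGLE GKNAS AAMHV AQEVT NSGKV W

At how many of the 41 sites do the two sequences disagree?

The sequences differ at positions 8 (Q/M), 9 (I/K), 20 (M/E), 23 (W/N), 29 (F/H), 31 (W/A), 32 (N/Q), 36 (D/N).
That gives 8 mismatches out of 41 aligned sites, so the Hamming distance is 8.

8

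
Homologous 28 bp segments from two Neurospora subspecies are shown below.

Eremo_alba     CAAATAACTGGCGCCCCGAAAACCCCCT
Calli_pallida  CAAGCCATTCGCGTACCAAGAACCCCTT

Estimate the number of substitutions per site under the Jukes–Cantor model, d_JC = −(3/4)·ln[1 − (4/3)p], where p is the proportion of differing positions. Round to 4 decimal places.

Mismatches occur at site 4 (A→G), site 5 (T→C), site 6 (A→C), site 8 (C→T), site 10 (G→C), site 14 (C→T), site 15 (C→A), site 18 (G→A), site 20 (A→G), site 27 (C→T).
p = 10/28 = 0.357143.
d = −0.75 · ln(1 − (4/3)·0.357143) = −0.75 · ln(0.523809) = −0.75 · (-0.646628) = 0.4850.

0.4850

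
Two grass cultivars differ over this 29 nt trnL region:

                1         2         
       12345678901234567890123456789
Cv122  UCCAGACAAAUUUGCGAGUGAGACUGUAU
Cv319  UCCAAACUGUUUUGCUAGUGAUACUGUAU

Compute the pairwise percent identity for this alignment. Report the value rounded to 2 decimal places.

79.31%

Differing sites — 5:G/A; 8:A/U; 9:A/G; 10:A/U; 16:G/U; 22:G/U.
23 of the 29 sites match, so the percent identity is 23/29 × 100 = 79.31%.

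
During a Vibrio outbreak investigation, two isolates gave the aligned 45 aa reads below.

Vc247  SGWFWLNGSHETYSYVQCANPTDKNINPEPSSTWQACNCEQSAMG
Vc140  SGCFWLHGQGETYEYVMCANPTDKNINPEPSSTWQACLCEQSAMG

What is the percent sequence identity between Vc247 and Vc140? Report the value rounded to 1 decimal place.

84.4%

The sequences differ at positions 3 (W/C), 7 (N/H), 9 (S/Q), 10 (H/G), 14 (S/E), 17 (Q/M), 38 (N/L).
38 of the 45 sites match, so the percent identity is 38/45 × 100 = 84.4%.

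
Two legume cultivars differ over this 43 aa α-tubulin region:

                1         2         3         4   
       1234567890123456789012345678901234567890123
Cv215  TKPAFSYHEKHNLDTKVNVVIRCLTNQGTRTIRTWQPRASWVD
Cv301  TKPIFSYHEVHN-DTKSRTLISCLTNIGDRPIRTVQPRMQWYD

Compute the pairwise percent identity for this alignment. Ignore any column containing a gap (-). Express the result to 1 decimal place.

Excluding the 1 gap column leaves 42 comparable sites.
Differing sites — 4:A/I; 10:K/V; 17:V/S; 18:N/R; 19:V/T; 20:V/L; 22:R/S; 27:Q/I; 29:T/D; 31:T/P; 35:W/V; 39:A/M; 40:S/Q; 42:V/Y.
28 of the 42 comparable sites match, so the percent identity is 28/42 × 100 = 66.7%.

66.7%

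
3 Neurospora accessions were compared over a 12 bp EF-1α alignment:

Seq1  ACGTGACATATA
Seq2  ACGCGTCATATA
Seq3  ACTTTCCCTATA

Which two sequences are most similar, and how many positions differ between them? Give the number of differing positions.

2

Pairwise Hamming distances:
  Seq1 vs Seq2: 2
  Seq1 vs Seq3: 4
  Seq2 vs Seq3: 5
The smallest is 2, between Seq1 and Seq2.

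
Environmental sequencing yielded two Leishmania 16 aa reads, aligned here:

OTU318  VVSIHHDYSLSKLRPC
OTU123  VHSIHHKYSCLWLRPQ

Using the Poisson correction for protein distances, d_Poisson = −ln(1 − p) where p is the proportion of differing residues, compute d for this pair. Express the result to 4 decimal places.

The sequences differ at positions 2 (V/H), 7 (D/K), 10 (L/C), 11 (S/L), 12 (K/W), 16 (C/Q).
p = 6/16 = 0.375000.
d = −ln(1 − 0.375000) = −ln(0.625000) = 0.4700.

0.4700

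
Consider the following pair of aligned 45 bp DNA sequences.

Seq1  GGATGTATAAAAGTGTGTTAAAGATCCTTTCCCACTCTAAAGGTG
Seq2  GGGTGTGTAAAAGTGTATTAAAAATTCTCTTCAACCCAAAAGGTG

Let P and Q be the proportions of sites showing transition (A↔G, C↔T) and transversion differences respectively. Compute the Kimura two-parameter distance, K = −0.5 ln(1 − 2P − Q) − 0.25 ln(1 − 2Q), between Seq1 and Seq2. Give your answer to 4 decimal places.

0.2787

The sequences differ at positions 3 (A/G, transition), 7 (A/G, transition), 17 (G/A, transition), 23 (G/A, transition), 26 (C/T, transition), 29 (T/C, transition), 31 (C/T, transition), 33 (C/A, transversion), 36 (T/C, transition), 38 (T/A, transversion).
Of the 10 differences, 8 transitions and 2 transversions over 45 sites: P = 8/45 = 0.177778, Q = 2/45 = 0.044444.
d = −0.5·ln(0.600000) − 0.25·ln(0.911112) = −0.5·(-0.510826) − 0.25·(-0.093089) = 0.2787.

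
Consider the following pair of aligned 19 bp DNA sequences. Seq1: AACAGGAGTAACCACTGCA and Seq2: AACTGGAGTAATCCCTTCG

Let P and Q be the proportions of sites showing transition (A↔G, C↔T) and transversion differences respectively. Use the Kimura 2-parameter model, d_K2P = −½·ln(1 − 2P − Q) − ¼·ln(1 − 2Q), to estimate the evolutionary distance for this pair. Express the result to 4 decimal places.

0.3246

Mismatches occur at site 4 (A↔T, transversion), site 12 (C↔T, transition), site 14 (A↔C, transversion), site 17 (G↔T, transversion), site 19 (A↔G, transition).
Of the 5 differences, 2 transitions and 3 transversions over 19 sites: P = 2/19 = 0.105263, Q = 3/19 = 0.157895.
d = −0.5·ln(0.631579) − 0.25·ln(0.684210) = −0.5·(-0.459532) − 0.25·(-0.379490) = 0.3246.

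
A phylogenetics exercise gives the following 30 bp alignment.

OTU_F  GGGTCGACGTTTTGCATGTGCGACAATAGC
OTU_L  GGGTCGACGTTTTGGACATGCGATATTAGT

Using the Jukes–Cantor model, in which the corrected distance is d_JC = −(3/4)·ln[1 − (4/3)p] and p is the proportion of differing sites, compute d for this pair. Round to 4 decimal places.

The sequences differ at positions 15 (C/G), 17 (T/C), 18 (G/A), 24 (C/T), 26 (A/T), 30 (C/T).
p = 6/30 = 0.200000.
d = −0.75 · ln(1 − (4/3)·0.200000) = −0.75 · ln(0.733333) = −0.75 · (-0.310155) = 0.2326.

0.2326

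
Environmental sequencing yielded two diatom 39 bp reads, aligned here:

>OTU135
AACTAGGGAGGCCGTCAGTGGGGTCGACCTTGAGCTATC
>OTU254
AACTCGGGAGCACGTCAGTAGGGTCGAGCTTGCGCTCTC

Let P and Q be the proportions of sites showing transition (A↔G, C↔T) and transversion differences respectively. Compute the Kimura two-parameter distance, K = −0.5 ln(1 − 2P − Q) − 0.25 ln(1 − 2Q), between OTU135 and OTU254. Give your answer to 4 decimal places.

Mismatches occur at site 5 (A↔C, transversion), site 11 (G↔C, transversion), site 12 (C↔A, transversion), site 20 (G↔A, transition), site 28 (C↔G, transversion), site 33 (A↔C, transversion), site 37 (A↔C, transversion).
Of the 7 differences, 1 transition and 6 transversions over 39 sites: P = 1/39 = 0.025641, Q = 6/39 = 0.153846.
d = −0.5·ln(0.794872) − 0.25·ln(0.692308) = −0.5·(-0.229574) − 0.25·(-0.367724) = 0.2067.

0.2067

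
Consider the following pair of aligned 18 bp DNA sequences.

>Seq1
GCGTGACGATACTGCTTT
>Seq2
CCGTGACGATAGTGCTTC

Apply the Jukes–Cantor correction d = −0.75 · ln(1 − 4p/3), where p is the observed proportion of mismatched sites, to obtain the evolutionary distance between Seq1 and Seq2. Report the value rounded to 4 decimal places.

The sequences differ at positions 1 (G/C), 12 (C/G), 18 (T/C).
p = 3/18 = 0.166667.
d = −0.75 · ln(1 − (4/3)·0.166667) = −0.75 · ln(0.777777) = −0.75 · (-0.251315) = 0.1885.

0.1885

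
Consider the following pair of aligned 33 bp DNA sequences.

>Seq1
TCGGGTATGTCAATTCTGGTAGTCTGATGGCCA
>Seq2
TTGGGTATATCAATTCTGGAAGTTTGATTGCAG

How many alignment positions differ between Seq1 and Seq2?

Mismatches occur at site 2 (C→T), site 9 (G→A), site 20 (T→A), site 24 (C→T), site 29 (G→T), site 32 (C→A), site 33 (A→G).
That gives 7 mismatches out of 33 aligned sites, so the Hamming distance is 7.

7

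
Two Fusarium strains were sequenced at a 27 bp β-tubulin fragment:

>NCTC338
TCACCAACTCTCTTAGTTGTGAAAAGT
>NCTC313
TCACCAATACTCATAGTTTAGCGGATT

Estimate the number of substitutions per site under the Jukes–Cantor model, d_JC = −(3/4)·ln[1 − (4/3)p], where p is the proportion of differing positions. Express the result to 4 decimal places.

Mismatches occur at site 8 (C/T), site 9 (T/A), site 13 (T/A), site 19 (G/T), site 20 (T/A), site 22 (A/C), site 23 (A/G), site 24 (A/G), site 26 (G/T).
p = 9/27 = 0.333333.
d = −0.75 · ln(1 − (4/3)·0.333333) = −0.75 · ln(0.555556) = −0.75 · (-0.587786) = 0.4408.

0.4408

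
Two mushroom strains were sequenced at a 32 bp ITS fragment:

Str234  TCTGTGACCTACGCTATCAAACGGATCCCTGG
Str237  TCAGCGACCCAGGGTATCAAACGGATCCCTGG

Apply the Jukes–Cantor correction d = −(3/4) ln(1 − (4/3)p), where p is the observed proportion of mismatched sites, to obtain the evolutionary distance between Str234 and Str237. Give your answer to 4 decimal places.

0.1752

Mismatches occur at site 3 (T/A), site 5 (T/C), site 10 (T/C), site 12 (C/G), site 14 (C/G).
p = 5/32 = 0.156250.
d = −0.75 · ln(1 − (4/3)·0.156250) = −0.75 · ln(0.791667) = −0.75 · (-0.233614) = 0.1752.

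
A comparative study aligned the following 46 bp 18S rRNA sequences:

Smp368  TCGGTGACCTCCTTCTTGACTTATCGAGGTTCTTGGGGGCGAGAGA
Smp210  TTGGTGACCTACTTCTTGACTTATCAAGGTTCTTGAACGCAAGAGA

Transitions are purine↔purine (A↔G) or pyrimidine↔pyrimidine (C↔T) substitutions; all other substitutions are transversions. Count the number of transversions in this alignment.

The sequences differ at positions 2 (C/T, transition), 11 (C/A, transversion), 26 (G/A, transition), 36 (G/A, transition), 37 (G/A, transition), 38 (G/C, transversion), 41 (G/A, transition).
Of the 7 differences, 5 transitions and 2 transversions, so the answer is 2.

2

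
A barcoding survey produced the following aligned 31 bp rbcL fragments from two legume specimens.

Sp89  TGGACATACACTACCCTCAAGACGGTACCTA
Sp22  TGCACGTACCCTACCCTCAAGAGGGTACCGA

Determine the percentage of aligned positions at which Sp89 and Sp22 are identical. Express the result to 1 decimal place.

83.9%

Mismatches occur at site 3 (G→C), site 6 (A→G), site 10 (A→C), site 23 (C→G), site 30 (T→G).
26 of the 31 sites match, so the percent identity is 26/31 × 100 = 83.9%.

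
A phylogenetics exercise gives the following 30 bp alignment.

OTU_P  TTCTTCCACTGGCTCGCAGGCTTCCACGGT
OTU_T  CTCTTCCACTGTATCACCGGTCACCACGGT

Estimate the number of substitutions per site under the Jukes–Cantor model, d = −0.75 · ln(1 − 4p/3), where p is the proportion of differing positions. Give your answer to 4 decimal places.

The sequences differ at positions 1 (T/C), 12 (G/T), 13 (C/A), 16 (G/A), 18 (A/C), 21 (C/T), 22 (T/C), 23 (T/A).
p = 8/30 = 0.266667.
d = −0.75 · ln(1 − (4/3)·0.266667) = −0.75 · ln(0.644444) = −0.75 · (-0.439367) = 0.3295.

0.3295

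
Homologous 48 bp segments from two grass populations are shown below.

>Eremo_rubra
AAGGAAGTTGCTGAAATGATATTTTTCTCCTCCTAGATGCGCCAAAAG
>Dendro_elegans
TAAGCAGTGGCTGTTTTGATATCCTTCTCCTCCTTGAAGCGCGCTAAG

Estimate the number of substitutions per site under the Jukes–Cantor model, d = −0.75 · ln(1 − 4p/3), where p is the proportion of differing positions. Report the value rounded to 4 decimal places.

The sequences differ at positions 1 (A/T), 3 (G/A), 5 (A/C), 9 (T/G), 14 (A/T), 15 (A/T), 16 (A/T), 23 (T/C), 24 (T/C), 35 (A/T), 38 (T/A), 43 (C/G), 44 (A/C), 45 (A/T).
p = 14/48 = 0.291667.
d = −0.75 · ln(1 − (4/3)·0.291667) = −0.75 · ln(0.611111) = −0.75 · (-0.492477) = 0.3694.

0.3694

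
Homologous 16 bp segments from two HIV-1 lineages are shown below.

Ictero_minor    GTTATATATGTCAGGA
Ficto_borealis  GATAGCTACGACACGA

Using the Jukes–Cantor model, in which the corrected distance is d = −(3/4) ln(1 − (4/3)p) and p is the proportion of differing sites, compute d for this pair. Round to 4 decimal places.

0.5199

The sequences differ at positions 2 (T/A), 5 (T/G), 6 (A/C), 9 (T/C), 11 (T/A), 14 (G/C).
p = 6/16 = 0.375000.
d = −0.75 · ln(1 − (4/3)·0.375000) = −0.75 · ln(0.500000) = −0.75 · (-0.693147) = 0.5199.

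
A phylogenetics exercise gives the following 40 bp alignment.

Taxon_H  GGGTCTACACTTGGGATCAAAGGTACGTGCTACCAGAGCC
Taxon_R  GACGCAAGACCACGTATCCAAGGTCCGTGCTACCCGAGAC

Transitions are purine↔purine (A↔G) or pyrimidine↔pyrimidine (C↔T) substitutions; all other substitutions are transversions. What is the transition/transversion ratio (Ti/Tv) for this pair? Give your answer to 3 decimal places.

0.182

The sequences differ at positions 2 (G/A, transition), 3 (G/C, transversion), 4 (T/G, transversion), 6 (T/A, transversion), 8 (C/G, transversion), 11 (T/C, transition), 12 (T/A, transversion), 13 (G/C, transversion), 15 (G/T, transversion), 19 (A/C, transversion), 25 (A/C, transversion), 35 (A/C, transversion), 39 (C/A, transversion).
Of the 13 differences, 2 transitions and 11 transversions, so Ti/Tv = 2/11 = 0.182.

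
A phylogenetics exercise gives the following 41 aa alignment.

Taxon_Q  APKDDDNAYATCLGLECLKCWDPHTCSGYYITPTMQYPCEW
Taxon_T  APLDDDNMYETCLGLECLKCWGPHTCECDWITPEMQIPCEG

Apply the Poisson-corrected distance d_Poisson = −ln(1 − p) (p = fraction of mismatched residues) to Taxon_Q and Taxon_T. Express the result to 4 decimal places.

0.3124

Mismatches occur at site 3 (K/L), site 8 (A/M), site 10 (A/E), site 22 (D/G), site 27 (S/E), site 28 (G/C), site 29 (Y/D), site 30 (Y/W), site 34 (T/E), site 37 (Y/I), site 41 (W/G).
p = 11/41 = 0.268293.
d = −ln(1 − 0.268293) = −ln(0.731707) = 0.3124.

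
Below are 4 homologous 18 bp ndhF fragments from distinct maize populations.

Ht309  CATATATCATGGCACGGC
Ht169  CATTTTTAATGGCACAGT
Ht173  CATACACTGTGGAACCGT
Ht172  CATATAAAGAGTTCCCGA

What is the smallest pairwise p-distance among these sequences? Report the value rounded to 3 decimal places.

Pairwise Hamming distances:
  Ht309 vs Ht169: 5
  Ht309 vs Ht173: 7
  Ht309 vs Ht172: 9
  Ht169 vs Ht173: 8
  Ht169 vs Ht172: 10
  Ht173 vs Ht172: 8
The smallest is 5 mismatches, between Ht309 and Ht169; p = 5/18 = 0.278.

0.278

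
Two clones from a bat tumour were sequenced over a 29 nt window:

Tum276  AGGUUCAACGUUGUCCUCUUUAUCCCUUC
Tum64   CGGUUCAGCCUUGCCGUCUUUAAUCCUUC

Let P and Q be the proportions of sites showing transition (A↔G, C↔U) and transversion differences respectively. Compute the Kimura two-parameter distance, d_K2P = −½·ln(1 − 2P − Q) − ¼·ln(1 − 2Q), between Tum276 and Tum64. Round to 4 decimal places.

0.2921

Differing sites — 1:A/C (Tv); 8:A/G (Ti); 10:G/C (Tv); 14:U/C (Ti); 16:C/G (Tv); 23:U/A (Tv); 24:C/U (Ti).
Of the 7 differences, 3 transitions and 4 transversions over 29 sites: P = 3/29 = 0.103448, Q = 4/29 = 0.137931.
d = −0.5·ln(0.655173) − 0.25·ln(0.724138) = −0.5·(-0.422856) − 0.25·(-0.322773) = 0.2921.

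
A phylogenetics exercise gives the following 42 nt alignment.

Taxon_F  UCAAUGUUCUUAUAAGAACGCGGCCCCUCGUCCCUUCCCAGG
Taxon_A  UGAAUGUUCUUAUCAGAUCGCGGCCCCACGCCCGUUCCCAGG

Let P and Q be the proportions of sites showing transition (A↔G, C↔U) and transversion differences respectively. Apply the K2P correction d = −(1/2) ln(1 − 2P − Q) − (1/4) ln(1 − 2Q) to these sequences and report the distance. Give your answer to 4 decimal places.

0.1591

The sequences differ at positions 2 (C/G, transversion), 14 (A/C, transversion), 18 (A/U, transversion), 28 (U/A, transversion), 31 (U/C, transition), 34 (C/G, transversion).
Of the 6 differences, 1 transition and 5 transversions over 42 sites: P = 1/42 = 0.023810, Q = 5/42 = 0.119048.
d = −0.5·ln(0.833332) − 0.25·ln(0.761904) = −0.5·(-0.182323) − 0.25·(-0.271935) = 0.1591.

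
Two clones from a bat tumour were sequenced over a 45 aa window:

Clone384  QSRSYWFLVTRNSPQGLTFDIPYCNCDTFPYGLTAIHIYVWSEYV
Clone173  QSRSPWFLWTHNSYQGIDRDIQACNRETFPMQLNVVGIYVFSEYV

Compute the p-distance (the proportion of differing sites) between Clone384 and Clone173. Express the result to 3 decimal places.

0.400

The sequences differ at positions 5 (Y/P), 9 (V/W), 11 (R/H), 14 (P/Y), 17 (L/I), 18 (T/D), 19 (F/R), 22 (P/Q), 23 (Y/A), 26 (C/R), 27 (D/E), 31 (Y/M), 32 (G/Q), 34 (T/N), 35 (A/V), 36 (I/V), 37 (H/G), 41 (W/F).
There are 18 differences over 45 sites, so p = 18/45 = 0.400.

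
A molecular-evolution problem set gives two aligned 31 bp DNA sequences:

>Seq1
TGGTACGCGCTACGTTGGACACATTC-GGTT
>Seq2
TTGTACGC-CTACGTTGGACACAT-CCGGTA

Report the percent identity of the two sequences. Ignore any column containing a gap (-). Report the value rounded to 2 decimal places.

92.86%

Excluding the 3 gap columns leaves 28 comparable sites.
The sequences differ at positions 2 (G/T), 31 (T/A).
26 of the 28 comparable sites match, so the percent identity is 26/28 × 100 = 92.86%.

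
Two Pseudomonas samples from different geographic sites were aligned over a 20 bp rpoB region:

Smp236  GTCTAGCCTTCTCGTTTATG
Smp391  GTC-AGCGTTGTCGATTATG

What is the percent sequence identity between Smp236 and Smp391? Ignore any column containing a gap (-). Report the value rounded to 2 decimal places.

Excluding the 1 gap column leaves 19 comparable sites.
Mismatches occur at site 8 (C/G), site 11 (C/G), site 15 (T/A).
16 of the 19 comparable sites match, so the percent identity is 16/19 × 100 = 84.21%.

84.21%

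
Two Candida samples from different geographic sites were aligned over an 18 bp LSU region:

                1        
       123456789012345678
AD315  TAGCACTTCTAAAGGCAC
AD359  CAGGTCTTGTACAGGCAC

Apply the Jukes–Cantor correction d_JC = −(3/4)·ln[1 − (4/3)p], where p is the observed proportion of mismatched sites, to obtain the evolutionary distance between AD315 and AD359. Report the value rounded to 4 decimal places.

The sequences differ at positions 1 (T/C), 4 (C/G), 5 (A/T), 9 (C/G), 12 (A/C).
p = 5/18 = 0.277778.
d = −0.75 · ln(1 − (4/3)·0.277778) = −0.75 · ln(0.629629) = −0.75 · (-0.462625) = 0.3470.

0.3470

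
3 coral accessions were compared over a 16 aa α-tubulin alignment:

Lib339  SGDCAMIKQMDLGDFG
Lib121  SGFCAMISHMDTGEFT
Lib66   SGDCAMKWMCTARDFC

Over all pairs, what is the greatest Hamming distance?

10

Pairwise Hamming distances:
  Lib339 vs Lib121: 6
  Lib339 vs Lib66: 8
  Lib121 vs Lib66: 10
The largest is 10, between Lib121 and Lib66.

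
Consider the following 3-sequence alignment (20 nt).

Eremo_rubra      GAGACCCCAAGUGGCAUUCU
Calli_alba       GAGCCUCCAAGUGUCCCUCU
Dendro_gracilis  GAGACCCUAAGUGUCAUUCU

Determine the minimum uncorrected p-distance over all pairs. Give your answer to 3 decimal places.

Pairwise Hamming distances:
  Eremo_rubra vs Calli_alba: 5
  Eremo_rubra vs Dendro_gracilis: 2
  Calli_alba vs Dendro_gracilis: 5
The smallest is 2 mismatches, between Eremo_rubra and Dendro_gracilis; p = 2/20 = 0.100.

0.100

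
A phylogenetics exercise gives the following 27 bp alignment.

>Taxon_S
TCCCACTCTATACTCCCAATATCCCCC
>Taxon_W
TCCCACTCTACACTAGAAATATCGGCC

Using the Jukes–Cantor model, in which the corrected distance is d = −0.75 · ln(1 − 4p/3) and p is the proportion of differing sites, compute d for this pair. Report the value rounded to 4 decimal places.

The sequences differ at positions 11 (T/C), 15 (C/A), 16 (C/G), 17 (C/A), 24 (C/G), 25 (C/G).
p = 6/27 = 0.222222.
d = −0.75 · ln(1 − (4/3)·0.222222) = −0.75 · ln(0.703704) = −0.75 · (-0.351397) = 0.2635.

0.2635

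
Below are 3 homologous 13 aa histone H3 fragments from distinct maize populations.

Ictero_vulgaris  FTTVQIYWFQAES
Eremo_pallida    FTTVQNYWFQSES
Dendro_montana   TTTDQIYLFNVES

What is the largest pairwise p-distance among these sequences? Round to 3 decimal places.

0.462

Pairwise Hamming distances:
  Ictero_vulgaris vs Eremo_pallida: 2
  Ictero_vulgaris vs Dendro_montana: 5
  Eremo_pallida vs Dendro_montana: 6
The largest is 6 mismatches, between Eremo_pallida and Dendro_montana; p = 6/13 = 0.462.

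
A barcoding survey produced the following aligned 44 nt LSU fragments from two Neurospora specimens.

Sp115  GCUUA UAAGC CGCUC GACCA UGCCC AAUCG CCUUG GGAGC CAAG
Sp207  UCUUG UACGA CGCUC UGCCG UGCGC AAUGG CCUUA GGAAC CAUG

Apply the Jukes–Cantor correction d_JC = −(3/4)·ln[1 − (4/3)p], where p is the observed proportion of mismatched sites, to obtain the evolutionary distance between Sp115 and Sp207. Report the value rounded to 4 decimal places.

The sequences differ at positions 1 (G/U), 5 (A/G), 8 (A/C), 10 (C/A), 16 (G/U), 17 (A/G), 20 (A/G), 24 (C/G), 29 (C/G), 35 (G/A), 39 (G/A), 43 (A/U).
p = 12/44 = 0.272727.
d = −0.75 · ln(1 − (4/3)·0.272727) = −0.75 · ln(0.636364) = −0.75 · (-0.451985) = 0.3390.

0.3390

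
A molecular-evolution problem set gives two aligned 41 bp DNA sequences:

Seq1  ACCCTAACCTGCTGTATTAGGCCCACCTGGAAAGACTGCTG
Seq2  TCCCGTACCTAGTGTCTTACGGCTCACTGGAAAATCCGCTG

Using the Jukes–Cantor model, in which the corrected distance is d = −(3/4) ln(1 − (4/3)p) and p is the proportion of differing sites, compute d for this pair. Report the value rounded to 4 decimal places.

0.4556

Mismatches occur at site 1 (A↔T), site 5 (T↔G), site 6 (A↔T), site 11 (G↔A), site 12 (C↔G), site 16 (A↔C), site 20 (G↔C), site 22 (C↔G), site 24 (C↔T), site 25 (A↔C), site 26 (C↔A), site 34 (G↔A), site 35 (A↔T), site 37 (T↔C).
p = 14/41 = 0.341463.
d = −0.75 · ln(1 − (4/3)·0.341463) = −0.75 · ln(0.544716) = −0.75 · (-0.607491) = 0.4556.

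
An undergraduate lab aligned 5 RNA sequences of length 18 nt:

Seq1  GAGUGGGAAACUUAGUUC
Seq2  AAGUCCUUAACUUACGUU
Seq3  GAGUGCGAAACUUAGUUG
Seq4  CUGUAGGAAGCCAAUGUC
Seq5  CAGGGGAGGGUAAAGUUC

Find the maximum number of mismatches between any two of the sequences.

14

Pairwise Hamming distances:
  Seq1 vs Seq2: 8
  Seq1 vs Seq3: 2
  Seq1 vs Seq4: 8
  Seq1 vs Seq5: 9
  Seq2 vs Seq3: 7
  Seq2 vs Seq4: 11
  Seq2 vs Seq5: 14
  Seq3 vs Seq4: 10
  Seq3 vs Seq5: 11
  Seq4 vs Seq5: 10
The largest is 14, between Seq2 and Seq5.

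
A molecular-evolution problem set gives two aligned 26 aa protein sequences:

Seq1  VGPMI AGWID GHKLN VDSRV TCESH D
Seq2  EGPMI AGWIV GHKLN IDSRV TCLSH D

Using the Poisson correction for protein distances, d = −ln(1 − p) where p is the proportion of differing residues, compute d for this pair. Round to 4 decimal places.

0.1671

Differing sites — 1:V/E; 10:D/V; 16:V/I; 23:E/L.
p = 4/26 = 0.153846.
d = −ln(1 − 0.153846) = −ln(0.846154) = 0.1671.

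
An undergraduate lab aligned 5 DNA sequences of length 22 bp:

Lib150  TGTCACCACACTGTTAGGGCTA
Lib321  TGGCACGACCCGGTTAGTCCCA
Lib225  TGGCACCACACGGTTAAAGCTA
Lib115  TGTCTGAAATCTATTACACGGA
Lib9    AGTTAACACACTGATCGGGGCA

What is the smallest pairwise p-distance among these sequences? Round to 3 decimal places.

0.182

Pairwise Hamming distances:
  Lib150 vs Lib321: 7
  Lib150 vs Lib225: 4
  Lib150 vs Lib115: 11
  Lib150 vs Lib9: 7
  Lib321 vs Lib225: 6
  Lib321 vs Lib115: 12
  Lib321 vs Lib9: 12
  Lib225 vs Lib115: 12
  Lib225 vs Lib9: 11
  Lib115 vs Lib9: 14
The smallest is 4 mismatches, between Lib150 and Lib225; p = 4/22 = 0.182.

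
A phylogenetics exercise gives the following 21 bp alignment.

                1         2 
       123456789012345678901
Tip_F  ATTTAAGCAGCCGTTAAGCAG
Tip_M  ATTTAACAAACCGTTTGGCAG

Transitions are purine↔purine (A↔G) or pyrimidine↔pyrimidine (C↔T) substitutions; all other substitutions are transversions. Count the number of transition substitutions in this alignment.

2

Differing sites — 7:G/C (Tv); 8:C/A (Tv); 10:G/A (Ti); 16:A/T (Tv); 17:A/G (Ti).
Of the 5 differences, 2 transitions and 3 transversions, so the answer is 2.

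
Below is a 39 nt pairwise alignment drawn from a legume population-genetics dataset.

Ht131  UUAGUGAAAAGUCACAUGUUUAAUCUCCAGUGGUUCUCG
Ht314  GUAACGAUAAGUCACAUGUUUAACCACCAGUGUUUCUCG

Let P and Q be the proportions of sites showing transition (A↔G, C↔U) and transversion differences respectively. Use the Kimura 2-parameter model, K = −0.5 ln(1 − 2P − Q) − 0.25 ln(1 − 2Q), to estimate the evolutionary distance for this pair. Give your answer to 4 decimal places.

The sequences differ at positions 1 (U/G, transversion), 4 (G/A, transition), 5 (U/C, transition), 8 (A/U, transversion), 24 (U/C, transition), 26 (U/A, transversion), 33 (G/U, transversion).
Of the 7 differences, 3 transitions and 4 transversions over 39 sites: P = 3/39 = 0.076923, Q = 4/39 = 0.102564.
d = −0.5·ln(0.743590) − 0.25·ln(0.794872) = −0.5·(-0.296265) − 0.25·(-0.229574) = 0.2055.

0.2055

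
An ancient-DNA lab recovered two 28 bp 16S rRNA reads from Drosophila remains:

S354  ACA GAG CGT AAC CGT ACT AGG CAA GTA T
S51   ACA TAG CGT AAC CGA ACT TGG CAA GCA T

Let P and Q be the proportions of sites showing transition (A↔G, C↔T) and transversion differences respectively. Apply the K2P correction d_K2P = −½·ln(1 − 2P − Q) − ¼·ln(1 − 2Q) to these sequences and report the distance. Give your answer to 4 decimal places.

0.1586

Mismatches occur at site 4 (G/T, transversion), site 15 (T/A, transversion), site 19 (A/T, transversion), site 26 (T/C, transition).
Of the 4 differences, 1 transition and 3 transversions over 28 sites: P = 1/28 = 0.035714, Q = 3/28 = 0.107143.
d = −0.5·ln(0.821429) − 0.25·ln(0.785714) = −0.5·(-0.196710) − 0.25·(-0.241162) = 0.1586.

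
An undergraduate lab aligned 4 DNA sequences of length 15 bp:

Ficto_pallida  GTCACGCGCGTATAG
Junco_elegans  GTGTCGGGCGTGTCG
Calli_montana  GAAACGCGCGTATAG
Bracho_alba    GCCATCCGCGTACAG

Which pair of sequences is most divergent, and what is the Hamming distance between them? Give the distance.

Pairwise Hamming distances:
  Ficto_pallida vs Junco_elegans: 5
  Ficto_pallida vs Calli_montana: 2
  Ficto_pallida vs Bracho_alba: 4
  Junco_elegans vs Calli_montana: 6
  Junco_elegans vs Bracho_alba: 9
  Calli_montana vs Bracho_alba: 5
The largest is 9, between Junco_elegans and Bracho_alba.

9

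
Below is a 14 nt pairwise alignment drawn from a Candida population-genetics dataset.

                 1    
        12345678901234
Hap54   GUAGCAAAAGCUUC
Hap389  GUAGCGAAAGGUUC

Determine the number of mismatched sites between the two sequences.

Differing sites — 6:A/G; 11:C/G.
That gives 2 mismatches out of 14 aligned sites, so the Hamming distance is 2.

2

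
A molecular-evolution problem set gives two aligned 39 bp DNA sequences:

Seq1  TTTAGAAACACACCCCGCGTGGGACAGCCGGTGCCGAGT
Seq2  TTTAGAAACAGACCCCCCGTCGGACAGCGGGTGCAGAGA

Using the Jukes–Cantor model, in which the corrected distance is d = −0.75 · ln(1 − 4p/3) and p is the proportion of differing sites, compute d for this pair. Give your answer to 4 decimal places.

0.1722

The sequences differ at positions 11 (C/G), 17 (G/C), 21 (G/C), 29 (C/G), 35 (C/A), 39 (T/A).
p = 6/39 = 0.153846.
d = −0.75 · ln(1 − (4/3)·0.153846) = −0.75 · ln(0.794872) = −0.75 · (-0.229574) = 0.1722.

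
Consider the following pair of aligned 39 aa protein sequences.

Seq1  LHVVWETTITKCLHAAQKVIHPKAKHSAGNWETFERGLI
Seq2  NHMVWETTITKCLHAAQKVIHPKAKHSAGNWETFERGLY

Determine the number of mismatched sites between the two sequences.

Mismatches occur at site 1 (L→N), site 3 (V→M), site 39 (I→Y).
That gives 3 mismatches out of 39 aligned sites, so the Hamming distance is 3.

3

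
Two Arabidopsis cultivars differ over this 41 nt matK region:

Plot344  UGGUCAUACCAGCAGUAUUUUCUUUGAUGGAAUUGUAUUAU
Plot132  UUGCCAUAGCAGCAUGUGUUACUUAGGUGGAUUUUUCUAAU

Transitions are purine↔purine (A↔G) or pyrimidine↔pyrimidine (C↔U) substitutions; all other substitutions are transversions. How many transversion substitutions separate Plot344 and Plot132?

Mismatches occur at site 2 (G→U, transversion), site 4 (U→C, transition), site 9 (C→G, transversion), site 15 (G→U, transversion), site 16 (U→G, transversion), site 17 (A→U, transversion), site 18 (U→G, transversion), site 21 (U→A, transversion), site 25 (U→A, transversion), site 27 (A→G, transition), site 32 (A→U, transversion), site 35 (G→U, transversion), site 37 (A→C, transversion), site 39 (U→A, transversion).
Of the 14 differences, 2 transitions and 12 transversions, so the answer is 12.

12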